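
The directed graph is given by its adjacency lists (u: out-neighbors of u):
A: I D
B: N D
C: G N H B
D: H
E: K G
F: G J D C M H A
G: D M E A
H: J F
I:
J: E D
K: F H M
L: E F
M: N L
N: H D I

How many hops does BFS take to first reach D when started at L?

2

Level 0: L
Level 1: E, F
Level 2: A, C, D, G, H, J, K, M
Level 3: B, I, N
D first appears at level 2.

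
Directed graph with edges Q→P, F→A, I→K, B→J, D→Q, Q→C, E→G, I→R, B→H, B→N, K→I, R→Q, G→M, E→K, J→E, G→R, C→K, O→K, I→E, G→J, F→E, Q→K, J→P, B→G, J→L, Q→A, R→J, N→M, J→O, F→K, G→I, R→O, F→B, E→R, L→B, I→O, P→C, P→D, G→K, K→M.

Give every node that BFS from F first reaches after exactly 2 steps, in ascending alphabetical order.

G, H, I, J, M, N, R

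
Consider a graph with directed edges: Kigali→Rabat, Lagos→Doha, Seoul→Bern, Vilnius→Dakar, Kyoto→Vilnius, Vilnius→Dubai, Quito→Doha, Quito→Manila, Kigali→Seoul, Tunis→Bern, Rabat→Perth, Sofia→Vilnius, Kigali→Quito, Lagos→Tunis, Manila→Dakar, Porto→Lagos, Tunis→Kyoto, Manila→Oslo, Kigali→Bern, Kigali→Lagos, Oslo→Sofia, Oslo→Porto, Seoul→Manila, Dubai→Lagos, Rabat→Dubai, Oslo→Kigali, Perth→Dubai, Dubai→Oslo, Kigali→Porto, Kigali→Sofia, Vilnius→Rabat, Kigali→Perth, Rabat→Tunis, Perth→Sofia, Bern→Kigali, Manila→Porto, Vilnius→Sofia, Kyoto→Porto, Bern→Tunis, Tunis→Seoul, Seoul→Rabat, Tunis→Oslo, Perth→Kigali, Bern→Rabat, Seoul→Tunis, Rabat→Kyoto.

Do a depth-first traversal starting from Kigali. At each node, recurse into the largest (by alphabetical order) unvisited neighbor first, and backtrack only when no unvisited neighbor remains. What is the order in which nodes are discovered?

Kigali -> Sofia -> Vilnius -> Rabat -> Tunis -> Seoul -> Manila -> Porto -> Lagos -> Doha -> Oslo -> Dakar -> Bern -> Kyoto -> Perth -> Dubai -> Quito

Visit Kigali
Kigali → Sofia
Sofia → Vilnius
Vilnius → Rabat
Rabat → Tunis
Tunis → Seoul
Seoul → Manila
Manila → Porto
Porto → Lagos
Lagos → Doha
Manila → Oslo
Manila → Dakar
Seoul → Bern
Tunis → Kyoto
Rabat → Perth
Perth → Dubai
Kigali → Quito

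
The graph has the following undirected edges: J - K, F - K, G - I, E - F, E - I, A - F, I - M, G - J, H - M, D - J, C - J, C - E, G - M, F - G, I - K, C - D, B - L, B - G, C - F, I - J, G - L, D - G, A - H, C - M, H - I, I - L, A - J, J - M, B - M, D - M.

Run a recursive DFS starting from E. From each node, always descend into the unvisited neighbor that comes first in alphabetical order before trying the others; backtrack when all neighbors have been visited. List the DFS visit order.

Visit E
E → C
C → D
D → G
G → B
B → L
L → I
I → H
H → A
A → F
F → K
K → J
J → M

E, C, D, G, B, L, I, H, A, F, K, J, M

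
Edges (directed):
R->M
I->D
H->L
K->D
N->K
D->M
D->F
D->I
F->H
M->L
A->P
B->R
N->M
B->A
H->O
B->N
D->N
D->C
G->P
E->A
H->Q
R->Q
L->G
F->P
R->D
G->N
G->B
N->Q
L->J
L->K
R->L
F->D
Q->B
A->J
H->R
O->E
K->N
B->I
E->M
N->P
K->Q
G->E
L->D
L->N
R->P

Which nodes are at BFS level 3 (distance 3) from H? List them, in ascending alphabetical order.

Level 0: H
Level 1: L, O, Q, R
Level 2: B, D, E, G, J, K, M, N, P
Level 3: A, C, F, I

A, C, F, I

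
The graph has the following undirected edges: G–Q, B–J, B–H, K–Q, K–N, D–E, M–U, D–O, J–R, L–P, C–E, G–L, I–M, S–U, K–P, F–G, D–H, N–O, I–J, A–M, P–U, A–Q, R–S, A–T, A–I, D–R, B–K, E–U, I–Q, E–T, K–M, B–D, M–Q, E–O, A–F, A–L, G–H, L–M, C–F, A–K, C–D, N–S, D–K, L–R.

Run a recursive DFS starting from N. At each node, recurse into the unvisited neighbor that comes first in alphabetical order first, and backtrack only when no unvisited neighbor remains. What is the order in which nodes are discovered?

N, K, A, F, C, D, B, H, G, L, M, I, J, R, S, U, E, O, T, P, Q

Visit N
N → K
K → A
A → F
F → C
C → D
D → B
B → H
H → G
G → L
L → M
M → I
I → J
J → R
R → S
S → U
U → E
E → O
E → T
U → P
I → Q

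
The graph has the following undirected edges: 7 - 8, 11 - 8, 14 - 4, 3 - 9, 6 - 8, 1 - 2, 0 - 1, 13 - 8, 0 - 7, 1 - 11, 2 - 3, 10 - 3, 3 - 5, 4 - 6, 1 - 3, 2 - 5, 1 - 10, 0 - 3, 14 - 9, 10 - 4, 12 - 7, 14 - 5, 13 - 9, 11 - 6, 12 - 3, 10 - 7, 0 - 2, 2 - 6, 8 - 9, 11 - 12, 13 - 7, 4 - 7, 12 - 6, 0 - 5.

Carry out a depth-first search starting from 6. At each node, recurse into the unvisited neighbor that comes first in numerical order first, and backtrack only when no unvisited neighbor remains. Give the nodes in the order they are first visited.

6 → 2 → 0 → 1 → 3 → 5 → 14 → 4 → 7 → 8 → 9 → 13 → 11 → 12 → 10

Visit 6
6 → 2
2 → 0
0 → 1
1 → 3
3 → 5
5 → 14
14 → 4
4 → 7
7 → 8
8 → 9
9 → 13
8 → 11
11 → 12
7 → 10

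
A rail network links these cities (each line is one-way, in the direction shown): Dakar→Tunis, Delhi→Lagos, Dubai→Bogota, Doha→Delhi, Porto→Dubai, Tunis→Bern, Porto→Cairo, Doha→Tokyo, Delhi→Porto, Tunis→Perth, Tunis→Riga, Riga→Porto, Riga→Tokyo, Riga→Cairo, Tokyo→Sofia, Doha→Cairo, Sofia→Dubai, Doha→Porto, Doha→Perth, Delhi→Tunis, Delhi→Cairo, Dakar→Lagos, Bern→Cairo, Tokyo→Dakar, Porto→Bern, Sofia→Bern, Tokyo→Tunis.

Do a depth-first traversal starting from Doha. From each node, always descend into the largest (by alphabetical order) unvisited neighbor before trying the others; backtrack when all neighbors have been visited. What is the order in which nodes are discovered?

Doha, Tokyo, Tunis, Riga, Porto, Dubai, Bogota, Cairo, Bern, Perth, Sofia, Dakar, Lagos, Delhi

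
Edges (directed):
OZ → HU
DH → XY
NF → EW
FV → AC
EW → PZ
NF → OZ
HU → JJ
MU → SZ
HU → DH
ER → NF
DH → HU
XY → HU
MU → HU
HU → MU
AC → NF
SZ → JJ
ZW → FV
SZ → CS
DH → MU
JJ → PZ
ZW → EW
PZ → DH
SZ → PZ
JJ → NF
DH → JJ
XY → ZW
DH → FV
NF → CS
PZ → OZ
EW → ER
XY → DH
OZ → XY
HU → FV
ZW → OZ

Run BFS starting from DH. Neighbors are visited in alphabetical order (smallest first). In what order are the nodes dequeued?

Visit DH; enqueue FV, HU, JJ, MU, XY → queue [FV, HU, JJ, MU, XY]
Visit FV; enqueue AC → queue [HU, JJ, MU, XY, AC]
Visit HU → queue [JJ, MU, XY, AC]
Visit JJ; enqueue NF, PZ → queue [MU, XY, AC, NF, PZ]
Visit MU; enqueue SZ → queue [XY, AC, NF, PZ, SZ]
Visit XY; enqueue ZW → queue [AC, NF, PZ, SZ, ZW]
Visit AC → queue [NF, PZ, SZ, ZW]
Visit NF; enqueue CS, EW, OZ → queue [PZ, SZ, ZW, CS, EW, OZ]
Visit PZ → queue [SZ, ZW, CS, EW, OZ]
Visit SZ → queue [ZW, CS, EW, OZ]
Visit ZW → queue [CS, EW, OZ]
Visit CS → queue [EW, OZ]
Visit EW; enqueue ER → queue [OZ, ER]
Visit OZ → queue [ER]
Visit ER → queue []

DH, FV, HU, JJ, MU, XY, AC, NF, PZ, SZ, ZW, CS, EW, OZ, ER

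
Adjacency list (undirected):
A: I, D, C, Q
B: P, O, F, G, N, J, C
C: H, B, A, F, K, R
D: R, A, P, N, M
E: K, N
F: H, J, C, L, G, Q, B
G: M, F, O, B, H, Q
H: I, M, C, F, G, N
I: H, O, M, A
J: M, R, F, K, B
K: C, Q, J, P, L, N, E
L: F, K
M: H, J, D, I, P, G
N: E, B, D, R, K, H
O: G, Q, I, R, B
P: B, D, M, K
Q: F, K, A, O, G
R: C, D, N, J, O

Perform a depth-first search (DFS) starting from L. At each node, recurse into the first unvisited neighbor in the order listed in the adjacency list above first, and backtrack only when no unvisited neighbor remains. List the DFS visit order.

Visit L
L → F
F → H
H → I
I → O
O → G
G → M
M → J
J → R
R → C
C → B
B → P
P → D
D → A
A → Q
Q → K
K → N
N → E

L → F → H → I → O → G → M → J → R → C → B → P → D → A → Q → K → N → E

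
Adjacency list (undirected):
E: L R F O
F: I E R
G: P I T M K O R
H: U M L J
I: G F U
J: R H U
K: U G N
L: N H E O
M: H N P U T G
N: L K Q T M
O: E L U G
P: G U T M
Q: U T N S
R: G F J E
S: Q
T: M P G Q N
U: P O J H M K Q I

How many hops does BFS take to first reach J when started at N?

3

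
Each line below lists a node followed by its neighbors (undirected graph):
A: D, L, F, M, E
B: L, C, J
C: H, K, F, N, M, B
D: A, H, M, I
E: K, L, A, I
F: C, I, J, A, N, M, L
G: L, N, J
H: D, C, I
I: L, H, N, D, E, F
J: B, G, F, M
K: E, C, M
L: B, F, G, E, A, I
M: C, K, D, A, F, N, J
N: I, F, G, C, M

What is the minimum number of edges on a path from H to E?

Level 0: H
Level 1: C, D, I
Level 2: A, B, E, F, K, L, M, N
Level 3: G, J
E first appears at level 2.

2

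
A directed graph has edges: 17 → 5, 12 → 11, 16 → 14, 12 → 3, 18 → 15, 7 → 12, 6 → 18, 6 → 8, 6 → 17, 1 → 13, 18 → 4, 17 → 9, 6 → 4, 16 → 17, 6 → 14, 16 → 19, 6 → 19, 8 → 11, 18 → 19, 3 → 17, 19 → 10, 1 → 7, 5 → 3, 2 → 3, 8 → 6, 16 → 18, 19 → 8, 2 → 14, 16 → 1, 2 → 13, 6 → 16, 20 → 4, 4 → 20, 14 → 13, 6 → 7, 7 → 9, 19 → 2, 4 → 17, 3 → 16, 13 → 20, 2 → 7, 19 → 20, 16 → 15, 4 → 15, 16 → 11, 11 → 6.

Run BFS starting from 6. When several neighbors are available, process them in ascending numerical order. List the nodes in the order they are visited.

6, 4, 7, 8, 14, 16, 17, 18, 19, 15, 20, 9, 12, 11, 13, 1, 5, 2, 10, 3

Visit 6; enqueue 4, 7, 8, 14, 16, 17, 18, 19 → queue [4, 7, 8, 14, 16, 17, 18, 19]
Visit 4; enqueue 15, 20 → queue [7, 8, 14, 16, 17, 18, 19, 15, 20]
Visit 7; enqueue 9, 12 → queue [8, 14, 16, 17, 18, 19, 15, 20, 9, 12]
Visit 8; enqueue 11 → queue [14, 16, 17, 18, 19, 15, 20, 9, 12, 11]
Visit 14; enqueue 13 → queue [16, 17, 18, 19, 15, 20, 9, 12, 11, 13]
Visit 16; enqueue 1 → queue [17, 18, 19, 15, 20, 9, 12, 11, 13, 1]
Visit 17; enqueue 5 → queue [18, 19, 15, 20, 9, 12, 11, 13, 1, 5]
Visit 18 → queue [19, 15, 20, 9, 12, 11, 13, 1, 5]
Visit 19; enqueue 2, 10 → queue [15, 20, 9, 12, 11, 13, 1, 5, 2, 10]
Visit 15 → queue [20, 9, 12, 11, 13, 1, 5, 2, 10]
Visit 20 → queue [9, 12, 11, 13, 1, 5, 2, 10]
Visit 9 → queue [12, 11, 13, 1, 5, 2, 10]
Visit 12; enqueue 3 → queue [11, 13, 1, 5, 2, 10, 3]
Visit 11 → queue [13, 1, 5, 2, 10, 3]
Visit 13 → queue [1, 5, 2, 10, 3]
Visit 1 → queue [5, 2, 10, 3]
Visit 5 → queue [2, 10, 3]
Visit 2 → queue [10, 3]
Visit 10 → queue [3]
Visit 3 → queue []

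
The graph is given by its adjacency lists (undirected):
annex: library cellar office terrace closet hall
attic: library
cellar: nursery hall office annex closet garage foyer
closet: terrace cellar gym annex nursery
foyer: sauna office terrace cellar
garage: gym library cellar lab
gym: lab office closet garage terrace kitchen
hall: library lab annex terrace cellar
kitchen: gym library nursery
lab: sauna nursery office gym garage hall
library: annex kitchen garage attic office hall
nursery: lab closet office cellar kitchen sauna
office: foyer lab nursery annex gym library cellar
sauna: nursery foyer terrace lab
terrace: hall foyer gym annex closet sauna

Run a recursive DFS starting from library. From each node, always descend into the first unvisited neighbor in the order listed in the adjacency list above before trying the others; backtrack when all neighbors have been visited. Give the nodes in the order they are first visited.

library annex cellar nursery lab sauna foyer office gym closet terrace hall garage kitchen attic

Visit library
library → annex
annex → cellar
cellar → nursery
nursery → lab
lab → sauna
sauna → foyer
foyer → office
office → gym
gym → closet
closet → terrace
terrace → hall
gym → garage
gym → kitchen
library → attic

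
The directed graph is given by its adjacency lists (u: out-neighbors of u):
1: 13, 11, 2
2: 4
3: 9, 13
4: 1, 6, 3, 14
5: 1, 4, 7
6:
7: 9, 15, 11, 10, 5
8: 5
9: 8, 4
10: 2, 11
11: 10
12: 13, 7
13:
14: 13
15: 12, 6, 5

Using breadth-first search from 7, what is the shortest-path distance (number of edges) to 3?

Level 0: 7
Level 1: 5, 9, 10, 11, 15
Level 2: 1, 2, 4, 6, 8, 12
Level 3: 3, 13, 14
3 first appears at level 3.

3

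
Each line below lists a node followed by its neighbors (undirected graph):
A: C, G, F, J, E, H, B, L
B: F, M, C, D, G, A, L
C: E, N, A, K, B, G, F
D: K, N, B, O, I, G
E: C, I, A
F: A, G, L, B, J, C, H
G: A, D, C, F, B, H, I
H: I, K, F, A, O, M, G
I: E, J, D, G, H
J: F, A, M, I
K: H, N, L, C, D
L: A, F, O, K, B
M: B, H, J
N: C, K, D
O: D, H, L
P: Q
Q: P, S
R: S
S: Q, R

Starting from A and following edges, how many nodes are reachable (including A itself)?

15

BFS from A visits: A, C, G, F, J, E, H, B, L, N, K, D, I, M, O
Reachable nodes: 15 of 19 total.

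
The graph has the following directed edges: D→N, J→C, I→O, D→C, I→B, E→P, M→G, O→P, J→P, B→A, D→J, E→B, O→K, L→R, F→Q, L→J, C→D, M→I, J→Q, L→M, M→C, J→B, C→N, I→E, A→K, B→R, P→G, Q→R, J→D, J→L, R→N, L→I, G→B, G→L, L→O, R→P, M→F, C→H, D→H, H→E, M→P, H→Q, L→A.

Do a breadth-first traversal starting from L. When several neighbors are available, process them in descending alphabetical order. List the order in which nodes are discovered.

Visit L; enqueue R, O, M, J, I, A → queue [R, O, M, J, I, A]
Visit R; enqueue P, N → queue [O, M, J, I, A, P, N]
Visit O; enqueue K → queue [M, J, I, A, P, N, K]
Visit M; enqueue G, F, C → queue [J, I, A, P, N, K, G, F, C]
Visit J; enqueue Q, D, B → queue [I, A, P, N, K, G, F, C, Q, D, B]
Visit I; enqueue E → queue [A, P, N, K, G, F, C, Q, D, B, E]
Visit A → queue [P, N, K, G, F, C, Q, D, B, E]
Visit P → queue [N, K, G, F, C, Q, D, B, E]
Visit N → queue [K, G, F, C, Q, D, B, E]
Visit K → queue [G, F, C, Q, D, B, E]
Visit G → queue [F, C, Q, D, B, E]
Visit F → queue [C, Q, D, B, E]
Visit C; enqueue H → queue [Q, D, B, E, H]
Visit Q → queue [D, B, E, H]
Visit D → queue [B, E, H]
Visit B → queue [E, H]
Visit E → queue [H]
Visit H → queue []

L R O M J I A P N K G F C Q D B E H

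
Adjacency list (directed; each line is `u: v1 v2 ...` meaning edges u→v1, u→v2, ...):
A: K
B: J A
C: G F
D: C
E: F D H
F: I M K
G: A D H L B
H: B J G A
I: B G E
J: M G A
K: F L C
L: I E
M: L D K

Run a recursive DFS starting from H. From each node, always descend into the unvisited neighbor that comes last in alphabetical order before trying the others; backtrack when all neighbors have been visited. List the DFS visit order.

H -> J -> M -> L -> I -> G -> D -> C -> F -> K -> B -> A -> E

Visit H
H → J
J → M
M → L
L → I
I → G
G → D
D → C
C → F
F → K
G → B
B → A
I → E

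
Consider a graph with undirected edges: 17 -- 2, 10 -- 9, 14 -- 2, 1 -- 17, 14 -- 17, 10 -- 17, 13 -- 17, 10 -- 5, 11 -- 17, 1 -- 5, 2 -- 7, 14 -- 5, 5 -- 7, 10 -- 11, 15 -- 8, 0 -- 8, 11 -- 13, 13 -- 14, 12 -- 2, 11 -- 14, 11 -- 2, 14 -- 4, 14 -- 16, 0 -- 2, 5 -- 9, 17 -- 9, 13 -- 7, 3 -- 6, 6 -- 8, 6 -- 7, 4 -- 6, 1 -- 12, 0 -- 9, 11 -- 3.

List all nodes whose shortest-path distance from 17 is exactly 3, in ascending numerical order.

Level 0: 17
Level 1: 1, 2, 9, 10, 11, 13, 14
Level 2: 0, 3, 4, 5, 7, 12, 16
Level 3: 6, 8
Level 4: 15

6, 8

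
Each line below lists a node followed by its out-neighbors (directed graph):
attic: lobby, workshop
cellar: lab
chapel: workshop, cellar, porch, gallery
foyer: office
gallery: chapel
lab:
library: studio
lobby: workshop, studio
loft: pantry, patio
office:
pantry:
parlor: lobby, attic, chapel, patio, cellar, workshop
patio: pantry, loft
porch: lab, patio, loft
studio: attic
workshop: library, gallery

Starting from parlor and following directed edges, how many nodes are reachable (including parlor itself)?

14

BFS from parlor visits: parlor, lobby, attic, chapel, patio, cellar, workshop, studio, porch, gallery, pantry, loft, lab, library
Reachable nodes: 14 of 16 total.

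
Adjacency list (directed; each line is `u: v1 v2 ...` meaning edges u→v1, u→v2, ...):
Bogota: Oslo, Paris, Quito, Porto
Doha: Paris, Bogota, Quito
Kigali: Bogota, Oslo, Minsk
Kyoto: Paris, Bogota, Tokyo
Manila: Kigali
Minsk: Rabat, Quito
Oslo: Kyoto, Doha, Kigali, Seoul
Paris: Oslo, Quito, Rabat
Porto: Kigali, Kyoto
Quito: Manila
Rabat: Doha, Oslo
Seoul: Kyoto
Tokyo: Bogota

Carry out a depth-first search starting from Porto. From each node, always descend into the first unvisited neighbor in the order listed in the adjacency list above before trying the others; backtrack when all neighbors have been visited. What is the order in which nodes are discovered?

Porto -> Kigali -> Bogota -> Oslo -> Kyoto -> Paris -> Quito -> Manila -> Rabat -> Doha -> Tokyo -> Seoul -> Minsk

Visit Porto
Porto → Kigali
Kigali → Bogota
Bogota → Oslo
Oslo → Kyoto
Kyoto → Paris
Paris → Quito
Quito → Manila
Paris → Rabat
Rabat → Doha
Kyoto → Tokyo
Oslo → Seoul
Kigali → Minsk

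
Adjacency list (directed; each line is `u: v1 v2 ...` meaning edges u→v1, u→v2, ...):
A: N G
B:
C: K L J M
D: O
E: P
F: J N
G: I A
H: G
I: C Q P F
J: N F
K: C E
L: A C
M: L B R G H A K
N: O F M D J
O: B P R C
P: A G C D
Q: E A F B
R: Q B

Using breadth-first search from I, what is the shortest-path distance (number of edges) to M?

2

Level 0: I
Level 1: C, F, P, Q
Level 2: A, B, D, E, G, J, K, L, M, N
Level 3: H, O, R
M first appears at level 2.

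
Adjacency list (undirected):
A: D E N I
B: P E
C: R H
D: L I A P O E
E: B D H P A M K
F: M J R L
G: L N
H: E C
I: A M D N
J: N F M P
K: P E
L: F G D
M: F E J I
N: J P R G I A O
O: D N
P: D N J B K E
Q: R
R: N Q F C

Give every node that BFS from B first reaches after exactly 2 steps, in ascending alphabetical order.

A, D, H, J, K, M, N

Level 0: B
Level 1: E, P
Level 2: A, D, H, J, K, M, N
Level 3: C, F, G, I, L, O, R
Level 4: Q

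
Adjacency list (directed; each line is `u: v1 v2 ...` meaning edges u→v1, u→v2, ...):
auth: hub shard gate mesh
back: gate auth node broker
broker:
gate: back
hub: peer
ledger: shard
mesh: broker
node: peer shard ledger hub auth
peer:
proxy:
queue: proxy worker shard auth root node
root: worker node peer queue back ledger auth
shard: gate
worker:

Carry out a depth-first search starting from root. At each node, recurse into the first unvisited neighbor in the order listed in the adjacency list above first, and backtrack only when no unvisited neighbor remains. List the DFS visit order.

Visit root
root → worker
root → node
node → peer
node → shard
shard → gate
gate → back
back → auth
auth → hub
auth → mesh
mesh → broker
node → ledger
root → queue
queue → proxy

root → worker → node → peer → shard → gate → back → auth → hub → mesh → broker → ledger → queue → proxy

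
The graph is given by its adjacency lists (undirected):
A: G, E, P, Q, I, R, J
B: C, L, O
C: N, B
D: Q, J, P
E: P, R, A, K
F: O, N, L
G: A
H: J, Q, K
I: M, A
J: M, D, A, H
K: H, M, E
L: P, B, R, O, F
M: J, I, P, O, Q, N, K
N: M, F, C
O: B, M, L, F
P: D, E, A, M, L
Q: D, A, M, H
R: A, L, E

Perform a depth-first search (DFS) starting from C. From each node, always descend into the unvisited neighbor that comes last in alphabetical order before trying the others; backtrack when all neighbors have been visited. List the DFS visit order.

C, N, M, Q, H, K, E, R, L, P, D, J, A, I, G, O, F, B

Visit C
C → N
N → M
M → Q
Q → H
H → K
K → E
E → R
R → L
L → P
P → D
D → J
J → A
A → I
A → G
L → O
O → F
O → B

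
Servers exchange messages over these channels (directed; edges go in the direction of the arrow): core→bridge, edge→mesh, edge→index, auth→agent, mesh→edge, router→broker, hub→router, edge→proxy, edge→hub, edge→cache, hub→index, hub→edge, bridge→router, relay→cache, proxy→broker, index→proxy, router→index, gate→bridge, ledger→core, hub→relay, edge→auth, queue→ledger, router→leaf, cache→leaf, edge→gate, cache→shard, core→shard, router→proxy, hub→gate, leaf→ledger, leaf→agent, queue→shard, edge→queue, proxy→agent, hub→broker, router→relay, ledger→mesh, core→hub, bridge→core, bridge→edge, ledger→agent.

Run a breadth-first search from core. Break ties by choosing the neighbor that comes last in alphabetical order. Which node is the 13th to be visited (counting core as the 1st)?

cache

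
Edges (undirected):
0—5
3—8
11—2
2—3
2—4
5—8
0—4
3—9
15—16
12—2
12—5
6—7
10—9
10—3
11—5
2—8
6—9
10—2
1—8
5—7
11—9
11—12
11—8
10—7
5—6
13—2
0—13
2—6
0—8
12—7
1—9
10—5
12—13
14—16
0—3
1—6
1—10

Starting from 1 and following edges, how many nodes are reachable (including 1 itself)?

BFS from 1 visits: 1, 6, 8, 9, 10, 2, 5, 7, 0, 3, 11, 4, 12, 13
Reachable nodes: 14 of 17 total.

14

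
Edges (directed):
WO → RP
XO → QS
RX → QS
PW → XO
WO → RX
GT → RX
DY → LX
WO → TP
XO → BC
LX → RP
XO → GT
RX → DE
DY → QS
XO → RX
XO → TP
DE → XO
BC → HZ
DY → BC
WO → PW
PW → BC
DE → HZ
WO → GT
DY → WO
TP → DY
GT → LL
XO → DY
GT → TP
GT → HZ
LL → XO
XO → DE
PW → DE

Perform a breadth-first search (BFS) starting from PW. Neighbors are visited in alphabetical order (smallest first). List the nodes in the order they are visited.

PW -> BC -> DE -> XO -> HZ -> DY -> GT -> QS -> RX -> TP -> LX -> WO -> LL -> RP

Visit PW; enqueue BC, DE, XO → queue [BC, DE, XO]
Visit BC; enqueue HZ → queue [DE, XO, HZ]
Visit DE → queue [XO, HZ]
Visit XO; enqueue DY, GT, QS, RX, TP → queue [HZ, DY, GT, QS, RX, TP]
Visit HZ → queue [DY, GT, QS, RX, TP]
Visit DY; enqueue LX, WO → queue [GT, QS, RX, TP, LX, WO]
Visit GT; enqueue LL → queue [QS, RX, TP, LX, WO, LL]
Visit QS → queue [RX, TP, LX, WO, LL]
Visit RX → queue [TP, LX, WO, LL]
Visit TP → queue [LX, WO, LL]
Visit LX; enqueue RP → queue [WO, LL, RP]
Visit WO → queue [LL, RP]
Visit LL → queue [RP]
Visit RP → queue []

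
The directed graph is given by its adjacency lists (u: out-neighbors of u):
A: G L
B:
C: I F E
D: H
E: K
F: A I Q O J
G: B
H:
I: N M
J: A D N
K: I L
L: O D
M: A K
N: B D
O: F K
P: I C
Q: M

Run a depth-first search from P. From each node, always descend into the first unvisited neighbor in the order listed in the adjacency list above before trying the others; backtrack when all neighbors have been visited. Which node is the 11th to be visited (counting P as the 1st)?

O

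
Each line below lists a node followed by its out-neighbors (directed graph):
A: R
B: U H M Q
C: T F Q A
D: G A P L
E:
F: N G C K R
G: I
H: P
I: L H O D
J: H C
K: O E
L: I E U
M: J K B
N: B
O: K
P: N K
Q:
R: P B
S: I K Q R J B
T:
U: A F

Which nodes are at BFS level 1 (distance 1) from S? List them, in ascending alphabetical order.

B, I, J, K, Q, R

Level 0: S
Level 1: B, I, J, K, Q, R
Level 2: C, D, E, H, L, M, O, P, U
Level 3: A, F, G, N, T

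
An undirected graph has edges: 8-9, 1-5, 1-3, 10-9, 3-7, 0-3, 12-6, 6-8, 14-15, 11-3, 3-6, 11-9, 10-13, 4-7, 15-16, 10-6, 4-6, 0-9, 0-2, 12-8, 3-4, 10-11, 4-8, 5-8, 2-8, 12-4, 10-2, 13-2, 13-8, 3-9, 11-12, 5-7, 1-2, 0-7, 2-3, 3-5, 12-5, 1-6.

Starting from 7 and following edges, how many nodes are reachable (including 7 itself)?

14

BFS from 7 visits: 7, 0, 3, 4, 5, 2, 9, 1, 6, 11, 8, 12, 10, 13
Reachable nodes: 14 of 17 total.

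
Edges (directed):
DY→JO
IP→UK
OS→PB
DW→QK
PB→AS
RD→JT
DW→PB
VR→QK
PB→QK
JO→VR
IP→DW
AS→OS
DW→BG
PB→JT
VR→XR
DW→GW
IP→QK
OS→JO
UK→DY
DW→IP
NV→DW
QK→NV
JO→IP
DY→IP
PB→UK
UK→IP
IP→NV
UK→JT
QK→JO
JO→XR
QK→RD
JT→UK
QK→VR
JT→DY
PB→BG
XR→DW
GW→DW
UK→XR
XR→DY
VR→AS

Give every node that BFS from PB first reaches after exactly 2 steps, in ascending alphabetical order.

Level 0: PB
Level 1: AS, BG, JT, QK, UK
Level 2: DY, IP, JO, NV, OS, RD, VR, XR
Level 3: DW
Level 4: GW

DY, IP, JO, NV, OS, RD, VR, XR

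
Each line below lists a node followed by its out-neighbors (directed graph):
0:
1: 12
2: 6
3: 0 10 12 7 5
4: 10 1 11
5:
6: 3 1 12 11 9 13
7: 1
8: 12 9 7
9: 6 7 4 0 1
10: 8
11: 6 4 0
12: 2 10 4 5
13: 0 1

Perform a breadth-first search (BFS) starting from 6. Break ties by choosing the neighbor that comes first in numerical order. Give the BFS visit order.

6 → 1 → 3 → 9 → 11 → 12 → 13 → 0 → 5 → 7 → 10 → 4 → 2 → 8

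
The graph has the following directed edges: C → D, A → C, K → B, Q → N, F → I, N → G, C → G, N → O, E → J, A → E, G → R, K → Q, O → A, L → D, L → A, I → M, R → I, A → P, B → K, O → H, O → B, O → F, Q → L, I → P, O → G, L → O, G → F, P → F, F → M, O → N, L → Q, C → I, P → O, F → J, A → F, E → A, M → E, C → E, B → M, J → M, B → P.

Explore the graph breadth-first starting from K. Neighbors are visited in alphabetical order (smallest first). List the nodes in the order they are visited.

K, B, Q, M, P, L, N, E, F, O, A, D, G, J, I, H, C, R

Visit K; enqueue B, Q → queue [B, Q]
Visit B; enqueue M, P → queue [Q, M, P]
Visit Q; enqueue L, N → queue [M, P, L, N]
Visit M; enqueue E → queue [P, L, N, E]
Visit P; enqueue F, O → queue [L, N, E, F, O]
Visit L; enqueue A, D → queue [N, E, F, O, A, D]
Visit N; enqueue G → queue [E, F, O, A, D, G]
Visit E; enqueue J → queue [F, O, A, D, G, J]
Visit F; enqueue I → queue [O, A, D, G, J, I]
Visit O; enqueue H → queue [A, D, G, J, I, H]
Visit A; enqueue C → queue [D, G, J, I, H, C]
Visit D → queue [G, J, I, H, C]
Visit G; enqueue R → queue [J, I, H, C, R]
Visit J → queue [I, H, C, R]
Visit I → queue [H, C, R]
Visit H → queue [C, R]
Visit C → queue [R]
Visit R → queue []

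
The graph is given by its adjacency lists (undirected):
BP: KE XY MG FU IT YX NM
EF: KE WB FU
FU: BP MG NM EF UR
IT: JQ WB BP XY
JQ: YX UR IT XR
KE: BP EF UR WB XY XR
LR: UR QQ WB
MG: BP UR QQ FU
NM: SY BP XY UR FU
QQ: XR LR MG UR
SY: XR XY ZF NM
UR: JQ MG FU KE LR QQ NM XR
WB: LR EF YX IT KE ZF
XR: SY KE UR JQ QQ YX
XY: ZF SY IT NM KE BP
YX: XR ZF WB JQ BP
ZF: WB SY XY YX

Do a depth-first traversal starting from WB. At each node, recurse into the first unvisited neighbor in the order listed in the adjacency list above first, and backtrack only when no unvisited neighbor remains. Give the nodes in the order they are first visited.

Visit WB
WB → LR
LR → UR
UR → JQ
JQ → YX
YX → XR
XR → SY
SY → XY
XY → ZF
XY → IT
IT → BP
BP → KE
KE → EF
EF → FU
FU → MG
MG → QQ
FU → NM

WB LR UR JQ YX XR SY XY ZF IT BP KE EF FU MG QQ NM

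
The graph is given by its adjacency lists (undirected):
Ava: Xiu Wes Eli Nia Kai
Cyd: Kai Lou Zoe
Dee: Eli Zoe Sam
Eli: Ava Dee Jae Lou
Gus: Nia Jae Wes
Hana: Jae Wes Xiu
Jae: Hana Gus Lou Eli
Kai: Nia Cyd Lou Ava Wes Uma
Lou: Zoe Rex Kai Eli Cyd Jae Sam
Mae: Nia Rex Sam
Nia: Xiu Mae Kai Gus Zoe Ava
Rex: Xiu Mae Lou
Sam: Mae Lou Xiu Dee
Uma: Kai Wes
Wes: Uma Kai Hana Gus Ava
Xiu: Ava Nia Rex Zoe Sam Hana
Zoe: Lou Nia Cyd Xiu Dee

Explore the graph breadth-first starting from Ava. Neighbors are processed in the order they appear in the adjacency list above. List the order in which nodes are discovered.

Visit Ava; enqueue Xiu, Wes, Eli, Nia, Kai → queue [Xiu, Wes, Eli, Nia, Kai]
Visit Xiu; enqueue Rex, Zoe, Sam, Hana → queue [Wes, Eli, Nia, Kai, Rex, Zoe, Sam, Hana]
Visit Wes; enqueue Uma, Gus → queue [Eli, Nia, Kai, Rex, Zoe, Sam, Hana, Uma, Gus]
Visit Eli; enqueue Dee, Jae, Lou → queue [Nia, Kai, Rex, Zoe, Sam, Hana, Uma, Gus, Dee, Jae, Lou]
Visit Nia; enqueue Mae → queue [Kai, Rex, Zoe, Sam, Hana, Uma, Gus, Dee, Jae, Lou, Mae]
Visit Kai; enqueue Cyd → queue [Rex, Zoe, Sam, Hana, Uma, Gus, Dee, Jae, Lou, Mae, Cyd]
Visit Rex → queue [Zoe, Sam, Hana, Uma, Gus, Dee, Jae, Lou, Mae, Cyd]
Visit Zoe → queue [Sam, Hana, Uma, Gus, Dee, Jae, Lou, Mae, Cyd]
Visit Sam → queue [Hana, Uma, Gus, Dee, Jae, Lou, Mae, Cyd]
Visit Hana → queue [Uma, Gus, Dee, Jae, Lou, Mae, Cyd]
Visit Uma → queue [Gus, Dee, Jae, Lou, Mae, Cyd]
Visit Gus → queue [Dee, Jae, Lou, Mae, Cyd]
Visit Dee → queue [Jae, Lou, Mae, Cyd]
Visit Jae → queue [Lou, Mae, Cyd]
Visit Lou → queue [Mae, Cyd]
Visit Mae → queue [Cyd]
Visit Cyd → queue []

Ava → Xiu → Wes → Eli → Nia → Kai → Rex → Zoe → Sam → Hana → Uma → Gus → Dee → Jae → Lou → Mae → Cyd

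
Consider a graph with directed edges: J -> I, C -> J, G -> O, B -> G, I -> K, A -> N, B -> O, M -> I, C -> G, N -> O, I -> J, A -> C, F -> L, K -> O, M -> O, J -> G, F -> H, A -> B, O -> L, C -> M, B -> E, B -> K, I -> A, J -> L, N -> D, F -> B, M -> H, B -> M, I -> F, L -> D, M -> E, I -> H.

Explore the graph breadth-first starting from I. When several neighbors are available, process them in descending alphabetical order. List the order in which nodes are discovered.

Visit I; enqueue K, J, H, F, A → queue [K, J, H, F, A]
Visit K; enqueue O → queue [J, H, F, A, O]
Visit J; enqueue L, G → queue [H, F, A, O, L, G]
Visit H → queue [F, A, O, L, G]
Visit F; enqueue B → queue [A, O, L, G, B]
Visit A; enqueue N, C → queue [O, L, G, B, N, C]
Visit O → queue [L, G, B, N, C]
Visit L; enqueue D → queue [G, B, N, C, D]
Visit G → queue [B, N, C, D]
Visit B; enqueue M, E → queue [N, C, D, M, E]
Visit N → queue [C, D, M, E]
Visit C → queue [D, M, E]
Visit D → queue [M, E]
Visit M → queue [E]
Visit E → queue []

I, K, J, H, F, A, O, L, G, B, N, C, D, M, E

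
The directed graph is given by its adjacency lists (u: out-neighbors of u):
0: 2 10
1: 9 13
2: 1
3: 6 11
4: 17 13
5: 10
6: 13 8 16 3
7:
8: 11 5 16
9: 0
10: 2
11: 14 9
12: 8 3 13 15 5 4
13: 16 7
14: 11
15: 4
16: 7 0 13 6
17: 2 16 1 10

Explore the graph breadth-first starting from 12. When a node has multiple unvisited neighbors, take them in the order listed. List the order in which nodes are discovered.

Visit 12; enqueue 8, 3, 13, 15, 5, 4 → queue [8, 3, 13, 15, 5, 4]
Visit 8; enqueue 11, 16 → queue [3, 13, 15, 5, 4, 11, 16]
Visit 3; enqueue 6 → queue [13, 15, 5, 4, 11, 16, 6]
Visit 13; enqueue 7 → queue [15, 5, 4, 11, 16, 6, 7]
Visit 15 → queue [5, 4, 11, 16, 6, 7]
Visit 5; enqueue 10 → queue [4, 11, 16, 6, 7, 10]
Visit 4; enqueue 17 → queue [11, 16, 6, 7, 10, 17]
Visit 11; enqueue 14, 9 → queue [16, 6, 7, 10, 17, 14, 9]
Visit 16; enqueue 0 → queue [6, 7, 10, 17, 14, 9, 0]
Visit 6 → queue [7, 10, 17, 14, 9, 0]
Visit 7 → queue [10, 17, 14, 9, 0]
Visit 10; enqueue 2 → queue [17, 14, 9, 0, 2]
Visit 17; enqueue 1 → queue [14, 9, 0, 2, 1]
Visit 14 → queue [9, 0, 2, 1]
Visit 9 → queue [0, 2, 1]
Visit 0 → queue [2, 1]
Visit 2 → queue [1]
Visit 1 → queue []

12 → 8 → 3 → 13 → 15 → 5 → 4 → 11 → 16 → 6 → 7 → 10 → 17 → 14 → 9 → 0 → 2 → 1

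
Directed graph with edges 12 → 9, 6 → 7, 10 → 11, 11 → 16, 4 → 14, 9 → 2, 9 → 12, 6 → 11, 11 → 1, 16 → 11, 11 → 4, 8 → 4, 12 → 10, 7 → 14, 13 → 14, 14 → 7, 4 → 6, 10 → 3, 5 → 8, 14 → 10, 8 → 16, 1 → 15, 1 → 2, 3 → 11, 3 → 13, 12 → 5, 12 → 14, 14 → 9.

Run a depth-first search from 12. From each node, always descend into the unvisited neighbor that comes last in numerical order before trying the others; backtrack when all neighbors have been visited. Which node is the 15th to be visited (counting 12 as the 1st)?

Visit 12
12 → 14
14 → 10
10 → 11
11 → 16
11 → 4
4 → 6
6 → 7
11 → 1
1 → 15
1 → 2
10 → 3
3 → 13
14 → 9
12 → 5
5 → 8

Visit order: 12, 14, 10, 11, 16, 4, 6, 7, 1, 15, 2, 3, 13, 9, 5, 8

5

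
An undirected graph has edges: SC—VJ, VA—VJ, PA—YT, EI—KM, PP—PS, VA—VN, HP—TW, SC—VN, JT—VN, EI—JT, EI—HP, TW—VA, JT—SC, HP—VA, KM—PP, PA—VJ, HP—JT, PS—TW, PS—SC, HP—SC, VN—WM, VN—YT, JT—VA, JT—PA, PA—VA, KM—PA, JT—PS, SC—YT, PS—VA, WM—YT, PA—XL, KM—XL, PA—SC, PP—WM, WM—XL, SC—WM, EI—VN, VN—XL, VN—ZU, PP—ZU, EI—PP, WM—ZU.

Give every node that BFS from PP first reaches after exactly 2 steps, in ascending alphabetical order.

HP, JT, PA, SC, TW, VA, VN, XL, YT

Level 0: PP
Level 1: EI, KM, PS, WM, ZU
Level 2: HP, JT, PA, SC, TW, VA, VN, XL, YT
Level 3: VJ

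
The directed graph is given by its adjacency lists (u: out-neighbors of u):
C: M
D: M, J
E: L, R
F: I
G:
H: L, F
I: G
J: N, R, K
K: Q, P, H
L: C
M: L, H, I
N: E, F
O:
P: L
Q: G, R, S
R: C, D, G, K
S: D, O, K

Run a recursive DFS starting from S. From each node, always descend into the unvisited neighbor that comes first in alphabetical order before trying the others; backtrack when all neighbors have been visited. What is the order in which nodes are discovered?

Visit S
S → D
D → J
J → K
K → H
H → F
F → I
I → G
H → L
L → C
C → M
K → P
K → Q
Q → R
J → N
N → E
S → O

S, D, J, K, H, F, I, G, L, C, M, P, Q, R, N, E, O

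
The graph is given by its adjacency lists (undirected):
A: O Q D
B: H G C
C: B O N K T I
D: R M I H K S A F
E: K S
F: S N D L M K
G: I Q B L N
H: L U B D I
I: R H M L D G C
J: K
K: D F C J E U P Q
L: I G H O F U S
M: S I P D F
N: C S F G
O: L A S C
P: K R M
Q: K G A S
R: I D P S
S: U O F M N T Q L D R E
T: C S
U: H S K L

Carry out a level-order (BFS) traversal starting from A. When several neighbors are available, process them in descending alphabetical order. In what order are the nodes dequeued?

Visit A; enqueue Q, O, D → queue [Q, O, D]
Visit Q; enqueue S, K, G → queue [O, D, S, K, G]
Visit O; enqueue L, C → queue [D, S, K, G, L, C]
Visit D; enqueue R, M, I, H, F → queue [S, K, G, L, C, R, M, I, H, F]
Visit S; enqueue U, T, N, E → queue [K, G, L, C, R, M, I, H, F, U, T, N, E]
Visit K; enqueue P, J → queue [G, L, C, R, M, I, H, F, U, T, N, E, P, J]
Visit G; enqueue B → queue [L, C, R, M, I, H, F, U, T, N, E, P, J, B]
Visit L → queue [C, R, M, I, H, F, U, T, N, E, P, J, B]
Visit C → queue [R, M, I, H, F, U, T, N, E, P, J, B]
Visit R → queue [M, I, H, F, U, T, N, E, P, J, B]
Visit M → queue [I, H, F, U, T, N, E, P, J, B]
Visit I → queue [H, F, U, T, N, E, P, J, B]
Visit H → queue [F, U, T, N, E, P, J, B]
Visit F → queue [U, T, N, E, P, J, B]
Visit U → queue [T, N, E, P, J, B]
Visit T → queue [N, E, P, J, B]
Visit N → queue [E, P, J, B]
Visit E → queue [P, J, B]
Visit P → queue [J, B]
Visit J → queue [B]
Visit B → queue []

A, Q, O, D, S, K, G, L, C, R, M, I, H, F, U, T, N, E, P, J, B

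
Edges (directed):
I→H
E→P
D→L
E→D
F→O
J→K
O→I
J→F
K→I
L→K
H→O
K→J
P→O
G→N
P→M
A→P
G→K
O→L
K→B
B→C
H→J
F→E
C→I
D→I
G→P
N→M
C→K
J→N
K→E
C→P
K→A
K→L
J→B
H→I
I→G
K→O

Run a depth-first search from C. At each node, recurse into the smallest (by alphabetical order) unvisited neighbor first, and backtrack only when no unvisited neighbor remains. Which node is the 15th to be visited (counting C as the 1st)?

N

Visit C
C → I
I → G
G → K
K → A
A → P
P → M
P → O
O → L
K → B
K → E
E → D
K → J
J → F
J → N
I → H

Visit order: C, I, G, K, A, P, M, O, L, B, E, D, J, F, N, H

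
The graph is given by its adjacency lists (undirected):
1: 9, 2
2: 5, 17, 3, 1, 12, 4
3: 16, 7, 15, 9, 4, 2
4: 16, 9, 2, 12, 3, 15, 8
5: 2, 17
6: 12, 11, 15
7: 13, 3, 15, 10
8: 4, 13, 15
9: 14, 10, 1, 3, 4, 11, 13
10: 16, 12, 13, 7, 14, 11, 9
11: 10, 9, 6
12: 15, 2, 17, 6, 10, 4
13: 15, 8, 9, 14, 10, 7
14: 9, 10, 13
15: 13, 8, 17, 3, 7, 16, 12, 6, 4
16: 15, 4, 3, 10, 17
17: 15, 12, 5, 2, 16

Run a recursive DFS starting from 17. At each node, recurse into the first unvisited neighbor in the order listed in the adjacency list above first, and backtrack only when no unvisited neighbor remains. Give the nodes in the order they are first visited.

Visit 17
17 → 15
15 → 13
13 → 8
8 → 4
4 → 16
16 → 3
3 → 7
7 → 10
10 → 12
12 → 2
2 → 5
2 → 1
1 → 9
9 → 14
9 → 11
11 → 6

17 → 15 → 13 → 8 → 4 → 16 → 3 → 7 → 10 → 12 → 2 → 5 → 1 → 9 → 14 → 11 → 6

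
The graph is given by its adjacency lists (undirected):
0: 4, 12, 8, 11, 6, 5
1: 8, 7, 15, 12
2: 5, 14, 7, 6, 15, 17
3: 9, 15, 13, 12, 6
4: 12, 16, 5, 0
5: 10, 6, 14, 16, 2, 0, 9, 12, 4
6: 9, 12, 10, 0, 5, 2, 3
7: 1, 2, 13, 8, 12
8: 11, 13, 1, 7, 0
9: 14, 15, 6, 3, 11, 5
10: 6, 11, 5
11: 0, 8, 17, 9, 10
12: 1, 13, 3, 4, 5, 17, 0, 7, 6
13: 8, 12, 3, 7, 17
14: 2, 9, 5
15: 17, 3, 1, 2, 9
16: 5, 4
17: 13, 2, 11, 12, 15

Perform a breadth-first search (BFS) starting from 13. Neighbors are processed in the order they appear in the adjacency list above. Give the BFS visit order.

Visit 13; enqueue 8, 12, 3, 7, 17 → queue [8, 12, 3, 7, 17]
Visit 8; enqueue 11, 1, 0 → queue [12, 3, 7, 17, 11, 1, 0]
Visit 12; enqueue 4, 5, 6 → queue [3, 7, 17, 11, 1, 0, 4, 5, 6]
Visit 3; enqueue 9, 15 → queue [7, 17, 11, 1, 0, 4, 5, 6, 9, 15]
Visit 7; enqueue 2 → queue [17, 11, 1, 0, 4, 5, 6, 9, 15, 2]
Visit 17 → queue [11, 1, 0, 4, 5, 6, 9, 15, 2]
Visit 11; enqueue 10 → queue [1, 0, 4, 5, 6, 9, 15, 2, 10]
Visit 1 → queue [0, 4, 5, 6, 9, 15, 2, 10]
Visit 0 → queue [4, 5, 6, 9, 15, 2, 10]
Visit 4; enqueue 16 → queue [5, 6, 9, 15, 2, 10, 16]
Visit 5; enqueue 14 → queue [6, 9, 15, 2, 10, 16, 14]
Visit 6 → queue [9, 15, 2, 10, 16, 14]
Visit 9 → queue [15, 2, 10, 16, 14]
Visit 15 → queue [2, 10, 16, 14]
Visit 2 → queue [10, 16, 14]
Visit 10 → queue [16, 14]
Visit 16 → queue [14]
Visit 14 → queue []

13, 8, 12, 3, 7, 17, 11, 1, 0, 4, 5, 6, 9, 15, 2, 10, 16, 14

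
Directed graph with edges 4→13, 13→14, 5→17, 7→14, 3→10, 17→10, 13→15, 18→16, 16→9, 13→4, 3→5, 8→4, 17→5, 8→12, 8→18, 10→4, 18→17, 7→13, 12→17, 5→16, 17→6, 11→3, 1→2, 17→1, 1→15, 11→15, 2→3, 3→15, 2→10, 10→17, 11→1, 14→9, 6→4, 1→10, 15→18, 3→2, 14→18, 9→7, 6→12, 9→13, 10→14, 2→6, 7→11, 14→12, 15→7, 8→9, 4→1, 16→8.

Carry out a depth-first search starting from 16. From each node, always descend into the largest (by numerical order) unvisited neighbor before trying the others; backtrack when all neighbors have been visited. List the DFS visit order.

Visit 16
16 → 9
9 → 13
13 → 15
15 → 18
18 → 17
17 → 10
10 → 14
14 → 12
10 → 4
4 → 1
1 → 2
2 → 6
2 → 3
3 → 5
15 → 7
7 → 11
16 → 8

16, 9, 13, 15, 18, 17, 10, 14, 12, 4, 1, 2, 6, 3, 5, 7, 11, 8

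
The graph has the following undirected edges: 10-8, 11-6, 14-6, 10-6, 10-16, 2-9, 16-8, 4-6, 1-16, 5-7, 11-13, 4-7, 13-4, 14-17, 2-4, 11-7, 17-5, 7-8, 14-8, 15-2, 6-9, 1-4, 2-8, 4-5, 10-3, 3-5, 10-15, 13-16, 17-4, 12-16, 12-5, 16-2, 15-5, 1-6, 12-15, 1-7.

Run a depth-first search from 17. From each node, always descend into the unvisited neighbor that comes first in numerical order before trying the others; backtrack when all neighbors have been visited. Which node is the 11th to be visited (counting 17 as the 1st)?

Visit 17
17 → 4
4 → 1
1 → 6
6 → 9
9 → 2
2 → 8
8 → 7
7 → 5
5 → 3
3 → 10
10 → 15
15 → 12
12 → 16
16 → 13
13 → 11
8 → 14

Visit order: 17, 4, 1, 6, 9, 2, 8, 7, 5, 3, 10, 15, 12, 16, 13, 11, 14

10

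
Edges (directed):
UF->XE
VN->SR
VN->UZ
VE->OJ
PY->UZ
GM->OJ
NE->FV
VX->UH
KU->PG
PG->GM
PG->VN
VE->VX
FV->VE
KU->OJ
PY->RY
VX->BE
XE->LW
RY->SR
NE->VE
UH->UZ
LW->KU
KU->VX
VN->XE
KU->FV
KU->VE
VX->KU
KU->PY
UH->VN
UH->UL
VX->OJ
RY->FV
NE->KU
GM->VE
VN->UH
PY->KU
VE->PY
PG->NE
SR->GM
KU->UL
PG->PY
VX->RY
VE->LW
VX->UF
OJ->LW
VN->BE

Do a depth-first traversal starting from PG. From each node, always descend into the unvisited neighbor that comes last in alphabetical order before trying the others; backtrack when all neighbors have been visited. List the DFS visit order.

PG → VN → XE → LW → KU → VX → UH → UZ → UL → UF → RY → SR → GM → VE → PY → OJ → FV → BE → NE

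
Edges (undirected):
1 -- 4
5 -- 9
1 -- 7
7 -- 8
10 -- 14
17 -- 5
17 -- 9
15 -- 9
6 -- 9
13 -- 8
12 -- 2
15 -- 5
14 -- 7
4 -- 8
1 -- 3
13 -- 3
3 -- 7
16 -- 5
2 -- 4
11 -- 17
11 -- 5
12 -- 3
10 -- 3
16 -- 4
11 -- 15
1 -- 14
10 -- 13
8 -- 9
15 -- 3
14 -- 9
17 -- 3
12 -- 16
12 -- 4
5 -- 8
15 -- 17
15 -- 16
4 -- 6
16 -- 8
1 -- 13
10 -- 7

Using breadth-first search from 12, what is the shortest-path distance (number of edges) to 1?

2

Level 0: 12
Level 1: 2, 3, 4, 16
Level 2: 1, 5, 6, 7, 8, 10, 13, 15, 17
Level 3: 9, 11, 14
1 first appears at level 2.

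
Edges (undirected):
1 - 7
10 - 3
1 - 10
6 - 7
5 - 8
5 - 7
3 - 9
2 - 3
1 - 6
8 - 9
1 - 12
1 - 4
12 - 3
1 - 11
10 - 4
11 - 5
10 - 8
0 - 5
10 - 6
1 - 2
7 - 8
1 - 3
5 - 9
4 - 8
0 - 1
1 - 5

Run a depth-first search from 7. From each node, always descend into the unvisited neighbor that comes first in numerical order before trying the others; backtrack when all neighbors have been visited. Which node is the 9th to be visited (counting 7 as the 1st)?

Visit 7
7 → 1
1 → 0
0 → 5
5 → 8
8 → 4
4 → 10
10 → 3
3 → 2
3 → 9
3 → 12
10 → 6
5 → 11

Visit order: 7, 1, 0, 5, 8, 4, 10, 3, 2, 9, 12, 6, 11

2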